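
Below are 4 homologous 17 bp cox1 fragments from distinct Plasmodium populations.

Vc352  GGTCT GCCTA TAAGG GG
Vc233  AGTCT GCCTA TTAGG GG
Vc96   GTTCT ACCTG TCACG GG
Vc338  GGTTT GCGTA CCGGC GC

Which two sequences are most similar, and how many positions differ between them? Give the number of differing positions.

2

Pairwise Hamming distances:
  Vc352 vs Vc233: 2
  Vc352 vs Vc96: 5
  Vc352 vs Vc338: 7
  Vc233 vs Vc96: 6
  Vc233 vs Vc338: 8
  Vc96 vs Vc338: 10
The smallest is 2, between Vc352 and Vc233.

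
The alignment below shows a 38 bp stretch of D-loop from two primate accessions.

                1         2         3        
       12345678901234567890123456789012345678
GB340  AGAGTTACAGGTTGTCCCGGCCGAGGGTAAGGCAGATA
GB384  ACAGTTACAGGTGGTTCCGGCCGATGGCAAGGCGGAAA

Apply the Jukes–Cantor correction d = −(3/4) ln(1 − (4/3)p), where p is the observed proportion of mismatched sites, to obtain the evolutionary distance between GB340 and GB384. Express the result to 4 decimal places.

0.2114

Differing sites — 2:G/C; 13:T/G; 16:C/T; 25:G/T; 28:T/C; 34:A/G; 37:T/A.
p = 7/38 = 0.184211.
d = −0.75 · ln(1 − (4/3)·0.184211) = −0.75 · ln(0.754385) = −0.75 · (-0.281852) = 0.2114.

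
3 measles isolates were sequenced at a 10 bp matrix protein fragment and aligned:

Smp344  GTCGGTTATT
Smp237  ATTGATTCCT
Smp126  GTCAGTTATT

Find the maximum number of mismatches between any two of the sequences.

Pairwise Hamming distances:
  Smp344 vs Smp237: 5
  Smp344 vs Smp126: 1
  Smp237 vs Smp126: 6
The largest is 6, between Smp237 and Smp126.

6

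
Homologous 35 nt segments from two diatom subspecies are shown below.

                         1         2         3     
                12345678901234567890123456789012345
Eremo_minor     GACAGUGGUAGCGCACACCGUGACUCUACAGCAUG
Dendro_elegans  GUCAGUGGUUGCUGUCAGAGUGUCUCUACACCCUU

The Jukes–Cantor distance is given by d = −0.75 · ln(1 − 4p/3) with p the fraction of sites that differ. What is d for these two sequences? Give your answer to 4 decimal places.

0.4073

Differing sites — 2:A/U; 10:A/U; 13:G/U; 14:C/G; 15:A/U; 18:C/G; 19:C/A; 23:A/U; 31:G/C; 33:A/C; 35:G/U.
p = 11/35 = 0.314286.
d = −0.75 · ln(1 − (4/3)·0.314286) = −0.75 · ln(0.580952) = −0.75 · (-0.543087) = 0.4073.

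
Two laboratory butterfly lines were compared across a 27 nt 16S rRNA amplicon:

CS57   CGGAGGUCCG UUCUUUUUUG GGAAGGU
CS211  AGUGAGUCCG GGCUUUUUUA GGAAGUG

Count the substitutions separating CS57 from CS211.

9

Differing sites — 1:C/A; 3:G/U; 4:A/G; 5:G/A; 11:U/G; 12:U/G; 20:G/A; 26:G/U; 27:U/G.
That gives 9 mismatches out of 27 aligned sites, so the Hamming distance is 9.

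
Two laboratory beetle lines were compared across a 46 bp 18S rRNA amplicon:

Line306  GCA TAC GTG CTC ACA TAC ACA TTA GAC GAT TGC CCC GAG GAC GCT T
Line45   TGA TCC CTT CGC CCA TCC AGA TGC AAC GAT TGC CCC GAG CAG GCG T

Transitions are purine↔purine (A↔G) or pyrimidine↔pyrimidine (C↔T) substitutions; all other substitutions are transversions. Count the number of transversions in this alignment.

14

The sequences differ at positions 1 (G/T, transversion), 2 (C/G, transversion), 5 (A/C, transversion), 7 (G/C, transversion), 9 (G/T, transversion), 11 (T/G, transversion), 13 (A/C, transversion), 17 (A/C, transversion), 20 (C/G, transversion), 23 (T/G, transversion), 24 (A/C, transversion), 25 (G/A, transition), 40 (G/C, transversion), 42 (C/G, transversion), 45 (T/G, transversion).
Of the 15 differences, 1 transition and 14 transversions, so the answer is 14.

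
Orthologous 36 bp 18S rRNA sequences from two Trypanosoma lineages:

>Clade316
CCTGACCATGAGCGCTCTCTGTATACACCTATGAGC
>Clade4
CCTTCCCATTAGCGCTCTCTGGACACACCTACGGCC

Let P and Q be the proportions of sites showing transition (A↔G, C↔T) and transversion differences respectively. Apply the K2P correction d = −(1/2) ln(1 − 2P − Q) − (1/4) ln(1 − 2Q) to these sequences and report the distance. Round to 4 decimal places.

Mismatches occur at site 4 (G↔T, transversion), site 5 (A↔C, transversion), site 10 (G↔T, transversion), site 22 (T↔G, transversion), site 24 (T↔C, transition), site 32 (T↔C, transition), site 34 (A↔G, transition), site 35 (G↔C, transversion).
Of the 8 differences, 3 transitions and 5 transversions over 36 sites: P = 3/36 = 0.083333, Q = 5/36 = 0.138889.
d = −0.5·ln(0.694445) − 0.25·ln(0.722222) = −0.5·(-0.364642) − 0.25·(-0.325423) = 0.2637.

0.2637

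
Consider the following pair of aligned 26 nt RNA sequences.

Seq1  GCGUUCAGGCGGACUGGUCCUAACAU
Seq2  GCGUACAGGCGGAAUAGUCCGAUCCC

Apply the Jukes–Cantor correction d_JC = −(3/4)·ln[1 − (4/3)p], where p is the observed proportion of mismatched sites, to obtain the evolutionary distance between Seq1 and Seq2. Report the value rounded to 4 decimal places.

0.3335

Mismatches occur at site 5 (U/A), site 14 (C/A), site 16 (G/A), site 21 (U/G), site 23 (A/U), site 25 (A/C), site 26 (U/C).
p = 7/26 = 0.269231.
d = −0.75 · ln(1 − (4/3)·0.269231) = −0.75 · ln(0.641025) = −0.75 · (-0.444687) = 0.3335.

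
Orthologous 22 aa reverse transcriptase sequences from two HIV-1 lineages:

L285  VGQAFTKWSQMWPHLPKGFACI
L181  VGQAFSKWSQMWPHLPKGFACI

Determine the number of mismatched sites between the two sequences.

1

The sequences differ at position 6 (T/S).
That gives 1 mismatch out of 22 aligned sites, so the Hamming distance is 1.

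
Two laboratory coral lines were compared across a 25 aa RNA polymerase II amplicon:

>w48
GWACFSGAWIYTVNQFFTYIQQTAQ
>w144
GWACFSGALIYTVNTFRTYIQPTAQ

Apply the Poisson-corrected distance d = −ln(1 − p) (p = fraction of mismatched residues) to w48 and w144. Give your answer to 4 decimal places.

0.1744

The sequences differ at positions 9 (W/L), 15 (Q/T), 17 (F/R), 22 (Q/P).
p = 4/25 = 0.160000.
d = −ln(1 − 0.160000) = −ln(0.840000) = 0.1744.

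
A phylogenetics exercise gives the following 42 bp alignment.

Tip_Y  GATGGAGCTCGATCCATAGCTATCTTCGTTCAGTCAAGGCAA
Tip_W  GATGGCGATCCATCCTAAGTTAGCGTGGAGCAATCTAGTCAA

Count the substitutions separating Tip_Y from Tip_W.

Mismatches occur at site 6 (A↔C), site 8 (C↔A), site 11 (G↔C), site 16 (A↔T), site 17 (T↔A), site 20 (C↔T), site 23 (T↔G), site 25 (T↔G), site 27 (C↔G), site 29 (T↔A), site 30 (T↔G), site 33 (G↔A), site 36 (A↔T), site 39 (G↔T).
That gives 14 mismatches out of 42 aligned sites, so the Hamming distance is 14.

14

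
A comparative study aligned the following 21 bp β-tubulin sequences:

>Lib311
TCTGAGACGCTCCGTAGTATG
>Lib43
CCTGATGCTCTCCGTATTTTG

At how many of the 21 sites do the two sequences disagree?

6

Mismatches occur at site 1 (T/C), site 6 (G/T), site 7 (A/G), site 9 (G/T), site 17 (G/T), site 19 (A/T).
That gives 6 mismatches out of 21 aligned sites, so the Hamming distance is 6.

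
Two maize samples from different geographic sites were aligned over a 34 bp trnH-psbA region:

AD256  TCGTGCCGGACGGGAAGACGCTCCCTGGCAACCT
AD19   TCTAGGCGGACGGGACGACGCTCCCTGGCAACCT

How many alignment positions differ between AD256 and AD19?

Mismatches occur at site 3 (G→T), site 4 (T→A), site 6 (C→G), site 16 (A→C).
That gives 4 mismatches out of 34 aligned sites, so the Hamming distance is 4.

4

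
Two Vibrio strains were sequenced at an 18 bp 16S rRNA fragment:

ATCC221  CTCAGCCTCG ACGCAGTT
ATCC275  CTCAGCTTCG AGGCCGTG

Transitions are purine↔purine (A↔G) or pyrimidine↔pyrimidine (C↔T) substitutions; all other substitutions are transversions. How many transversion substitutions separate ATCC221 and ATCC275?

3

Mismatches occur at site 7 (C↔T, transition), site 12 (C↔G, transversion), site 15 (A↔C, transversion), site 18 (T↔G, transversion).
Of the 4 differences, 1 transition and 3 transversions, so the answer is 3.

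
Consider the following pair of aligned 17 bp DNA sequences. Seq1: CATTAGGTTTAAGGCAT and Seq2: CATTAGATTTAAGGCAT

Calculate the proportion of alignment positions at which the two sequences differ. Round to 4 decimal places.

A single mismatch occurs at site 7 (G↔A).
There are 1 differences over 17 sites, so p = 1/17 = 0.0588.

0.0588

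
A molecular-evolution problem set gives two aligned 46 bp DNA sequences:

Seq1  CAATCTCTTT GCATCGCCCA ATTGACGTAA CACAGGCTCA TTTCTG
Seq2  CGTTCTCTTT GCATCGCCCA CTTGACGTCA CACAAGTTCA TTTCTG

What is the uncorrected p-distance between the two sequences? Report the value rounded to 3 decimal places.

0.130

The sequences differ at positions 2 (A/G), 3 (A/T), 21 (A/C), 29 (A/C), 35 (G/A), 37 (C/T).
There are 6 differences over 46 sites, so p = 6/46 = 0.130.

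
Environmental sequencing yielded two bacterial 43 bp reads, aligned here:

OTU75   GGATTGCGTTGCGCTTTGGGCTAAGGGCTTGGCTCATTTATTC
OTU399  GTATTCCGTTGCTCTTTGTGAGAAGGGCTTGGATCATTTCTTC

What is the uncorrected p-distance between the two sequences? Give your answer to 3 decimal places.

Differing sites — 2:G/T; 6:G/C; 13:G/T; 19:G/T; 21:C/A; 22:T/G; 33:C/A; 40:A/C.
There are 8 differences over 43 sites, so p = 8/43 = 0.186.

0.186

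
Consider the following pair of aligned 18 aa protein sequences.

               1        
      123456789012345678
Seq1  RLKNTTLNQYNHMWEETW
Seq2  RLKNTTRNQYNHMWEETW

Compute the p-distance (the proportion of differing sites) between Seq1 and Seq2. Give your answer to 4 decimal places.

0.0556

The sequences differ at position 7 (L/R).
There are 1 differences over 18 sites, so p = 1/18 = 0.0556.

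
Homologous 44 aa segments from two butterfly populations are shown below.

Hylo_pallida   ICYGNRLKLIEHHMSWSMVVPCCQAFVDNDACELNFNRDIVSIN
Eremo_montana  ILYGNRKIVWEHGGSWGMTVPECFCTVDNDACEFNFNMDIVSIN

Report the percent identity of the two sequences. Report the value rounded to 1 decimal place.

65.9%

Mismatches occur at site 2 (C→L), site 7 (L→K), site 8 (K→I), site 9 (L→V), site 10 (I→W), site 13 (H→G), site 14 (M→G), site 17 (S→G), site 19 (V→T), site 22 (C→E), site 24 (Q→F), site 25 (A→C), site 26 (F→T), site 34 (L→F), site 38 (R→M).
29 of the 44 sites match, so the percent identity is 29/44 × 100 = 65.9%.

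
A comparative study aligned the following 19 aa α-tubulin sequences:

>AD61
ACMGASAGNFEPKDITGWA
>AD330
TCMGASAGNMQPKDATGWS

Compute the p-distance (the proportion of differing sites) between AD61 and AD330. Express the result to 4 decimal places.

0.2632

Differing sites — 1:A/T; 10:F/M; 11:E/Q; 15:I/A; 19:A/S.
There are 5 differences over 19 sites, so p = 5/19 = 0.2632.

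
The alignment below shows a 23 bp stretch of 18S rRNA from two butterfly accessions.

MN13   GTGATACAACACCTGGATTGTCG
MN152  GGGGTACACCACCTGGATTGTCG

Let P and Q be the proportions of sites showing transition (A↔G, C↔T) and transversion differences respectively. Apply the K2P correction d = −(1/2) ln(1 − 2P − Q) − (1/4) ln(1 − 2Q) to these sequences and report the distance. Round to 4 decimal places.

0.1433

Differing sites — 2:T/G (Tv); 4:A/G (Ti); 9:A/C (Tv).
Of the 3 differences, 1 transition and 2 transversions over 23 sites: P = 1/23 = 0.043478, Q = 2/23 = 0.086957.
d = −0.5·ln(0.826087) − 0.25·ln(0.826086) = −0.5·(-0.191055) − 0.25·(-0.191056) = 0.1433.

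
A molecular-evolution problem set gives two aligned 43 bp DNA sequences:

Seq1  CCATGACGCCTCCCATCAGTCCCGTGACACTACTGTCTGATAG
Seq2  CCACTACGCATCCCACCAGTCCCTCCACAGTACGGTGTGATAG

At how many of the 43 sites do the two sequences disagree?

Differing sites — 4:T/C; 5:G/T; 10:C/A; 16:T/C; 24:G/T; 25:T/C; 26:G/C; 30:C/G; 34:T/G; 37:C/G.
That gives 10 mismatches out of 43 aligned sites, so the Hamming distance is 10.

10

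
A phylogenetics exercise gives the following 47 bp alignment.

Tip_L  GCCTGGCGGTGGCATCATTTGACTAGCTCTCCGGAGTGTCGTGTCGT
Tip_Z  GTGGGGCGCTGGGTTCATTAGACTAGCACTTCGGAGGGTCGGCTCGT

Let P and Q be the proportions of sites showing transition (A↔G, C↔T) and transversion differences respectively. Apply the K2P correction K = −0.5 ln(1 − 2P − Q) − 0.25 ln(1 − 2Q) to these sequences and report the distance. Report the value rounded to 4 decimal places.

0.3154

Differing sites — 2:C/T (Ti); 3:C/G (Tv); 4:T/G (Tv); 9:G/C (Tv); 13:C/G (Tv); 14:A/T (Tv); 20:T/A (Tv); 28:T/A (Tv); 31:C/T (Ti); 37:T/G (Tv); 42:T/G (Tv); 43:G/C (Tv).
Of the 12 differences, 2 transitions and 10 transversions over 47 sites: P = 2/47 = 0.042553, Q = 10/47 = 0.212766.
d = −0.5·ln(0.702128) − 0.25·ln(0.574468) = −0.5·(-0.353640) − 0.25·(-0.554311) = 0.3154.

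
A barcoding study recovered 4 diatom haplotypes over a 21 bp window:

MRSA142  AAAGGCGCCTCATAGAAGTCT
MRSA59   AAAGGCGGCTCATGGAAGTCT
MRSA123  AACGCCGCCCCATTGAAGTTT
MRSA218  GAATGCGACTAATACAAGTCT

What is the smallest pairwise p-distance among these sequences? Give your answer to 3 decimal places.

0.095

Pairwise Hamming distances:
  MRSA142 vs MRSA59: 2
  MRSA142 vs MRSA123: 5
  MRSA142 vs MRSA218: 5
  MRSA59 vs MRSA123: 6
  MRSA59 vs MRSA218: 6
  MRSA123 vs MRSA218: 10
The smallest is 2 mismatches, between MRSA142 and MRSA59; p = 2/21 = 0.095.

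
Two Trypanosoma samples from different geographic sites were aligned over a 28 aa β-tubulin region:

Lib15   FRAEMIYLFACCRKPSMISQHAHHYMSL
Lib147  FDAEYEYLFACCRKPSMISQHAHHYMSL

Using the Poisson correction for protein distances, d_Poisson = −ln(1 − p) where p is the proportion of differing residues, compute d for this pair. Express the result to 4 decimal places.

The sequences differ at positions 2 (R/D), 5 (M/Y), 6 (I/E).
p = 3/28 = 0.107143.
d = −ln(1 − 0.107143) = −ln(0.892857) = 0.1133.

0.1133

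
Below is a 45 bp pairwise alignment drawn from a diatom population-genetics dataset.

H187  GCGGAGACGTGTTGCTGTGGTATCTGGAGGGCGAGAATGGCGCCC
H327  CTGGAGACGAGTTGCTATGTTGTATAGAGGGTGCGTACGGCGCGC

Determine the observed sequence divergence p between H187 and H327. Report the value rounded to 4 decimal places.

Mismatches occur at site 1 (G→C), site 2 (C→T), site 10 (T→A), site 17 (G→A), site 20 (G→T), site 22 (A→G), site 24 (C→A), site 26 (G→A), site 32 (C→T), site 34 (A→C), site 36 (A→T), site 38 (T→C), site 44 (C→G).
There are 13 differences over 45 sites, so p = 13/45 = 0.2889.

0.2889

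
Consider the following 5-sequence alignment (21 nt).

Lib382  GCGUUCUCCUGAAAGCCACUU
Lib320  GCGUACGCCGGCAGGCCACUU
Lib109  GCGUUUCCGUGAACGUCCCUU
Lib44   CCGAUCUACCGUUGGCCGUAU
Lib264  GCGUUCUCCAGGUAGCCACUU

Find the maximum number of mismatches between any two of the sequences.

14

Pairwise Hamming distances:
  Lib382 vs Lib320: 5
  Lib382 vs Lib109: 6
  Lib382 vs Lib44: 10
  Lib382 vs Lib264: 3
  Lib320 vs Lib109: 9
  Lib320 vs Lib44: 11
  Lib320 vs Lib264: 6
  Lib109 vs Lib44: 14
  Lib109 vs Lib264: 9
  Lib44 vs Lib264: 9
The largest is 14, between Lib109 and Lib44.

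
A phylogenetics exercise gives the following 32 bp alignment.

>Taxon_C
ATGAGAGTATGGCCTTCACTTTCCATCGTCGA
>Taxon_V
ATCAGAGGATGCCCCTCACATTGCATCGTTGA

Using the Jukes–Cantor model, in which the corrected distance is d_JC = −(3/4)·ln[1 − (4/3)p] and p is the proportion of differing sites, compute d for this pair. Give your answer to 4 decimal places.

0.2586

The sequences differ at positions 3 (G/C), 8 (T/G), 12 (G/C), 15 (T/C), 20 (T/A), 23 (C/G), 30 (C/T).
p = 7/32 = 0.218750.
d = −0.75 · ln(1 − (4/3)·0.218750) = −0.75 · ln(0.708333) = −0.75 · (-0.344841) = 0.2586.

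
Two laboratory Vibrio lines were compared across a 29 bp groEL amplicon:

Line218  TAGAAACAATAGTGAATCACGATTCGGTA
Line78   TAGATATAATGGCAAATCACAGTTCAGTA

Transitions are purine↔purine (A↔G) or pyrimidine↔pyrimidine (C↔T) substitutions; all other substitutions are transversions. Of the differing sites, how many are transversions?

Mismatches occur at site 5 (A/T, transversion), site 7 (C/T, transition), site 11 (A/G, transition), site 13 (T/C, transition), site 14 (G/A, transition), site 21 (G/A, transition), site 22 (A/G, transition), site 26 (G/A, transition).
Of the 8 differences, 7 transitions and 1 transversion, so the answer is 1.

1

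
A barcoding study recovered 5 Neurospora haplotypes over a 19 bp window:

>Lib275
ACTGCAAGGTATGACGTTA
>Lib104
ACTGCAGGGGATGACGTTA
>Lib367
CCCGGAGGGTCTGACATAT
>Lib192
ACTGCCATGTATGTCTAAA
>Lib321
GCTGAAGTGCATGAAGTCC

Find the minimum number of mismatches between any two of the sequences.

2

Pairwise Hamming distances:
  Lib275 vs Lib104: 2
  Lib275 vs Lib367: 8
  Lib275 vs Lib192: 6
  Lib275 vs Lib321: 8
  Lib104 vs Lib367: 8
  Lib104 vs Lib192: 8
  Lib104 vs Lib321: 7
  Lib367 vs Lib192: 11
  Lib367 vs Lib321: 10
  Lib192 vs Lib321: 11
The smallest is 2, between Lib275 and Lib104.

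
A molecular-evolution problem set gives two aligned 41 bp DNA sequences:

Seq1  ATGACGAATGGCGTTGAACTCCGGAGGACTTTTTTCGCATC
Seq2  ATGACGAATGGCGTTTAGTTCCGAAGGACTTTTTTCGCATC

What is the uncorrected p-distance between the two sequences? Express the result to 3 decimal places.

0.098

The sequences differ at positions 16 (G/T), 18 (A/G), 19 (C/T), 24 (G/A).
There are 4 differences over 41 sites, so p = 4/41 = 0.098.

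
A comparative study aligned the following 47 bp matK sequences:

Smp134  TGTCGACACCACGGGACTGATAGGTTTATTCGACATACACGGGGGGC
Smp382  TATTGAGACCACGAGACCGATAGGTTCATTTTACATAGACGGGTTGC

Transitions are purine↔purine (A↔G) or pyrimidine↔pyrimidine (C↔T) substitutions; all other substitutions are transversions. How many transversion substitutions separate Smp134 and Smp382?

Differing sites — 2:G/A (Ti); 4:C/T (Ti); 7:C/G (Tv); 14:G/A (Ti); 18:T/C (Ti); 27:T/C (Ti); 31:C/T (Ti); 32:G/T (Tv); 38:C/G (Tv); 44:G/T (Tv); 45:G/T (Tv).
Of the 11 differences, 6 transitions and 5 transversions, so the answer is 5.

5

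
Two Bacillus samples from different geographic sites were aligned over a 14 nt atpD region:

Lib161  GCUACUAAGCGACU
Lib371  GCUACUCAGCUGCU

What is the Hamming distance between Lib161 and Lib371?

3

Differing sites — 7:A/C; 11:G/U; 12:A/G.
That gives 3 mismatches out of 14 aligned sites, so the Hamming distance is 3.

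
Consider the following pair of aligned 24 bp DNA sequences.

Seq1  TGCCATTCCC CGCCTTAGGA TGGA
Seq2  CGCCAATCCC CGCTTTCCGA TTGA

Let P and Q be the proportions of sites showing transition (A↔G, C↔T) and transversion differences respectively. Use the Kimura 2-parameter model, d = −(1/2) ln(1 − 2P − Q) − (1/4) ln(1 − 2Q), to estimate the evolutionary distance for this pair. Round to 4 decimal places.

0.3041

The sequences differ at positions 1 (T/C, transition), 6 (T/A, transversion), 14 (C/T, transition), 17 (A/C, transversion), 18 (G/C, transversion), 22 (G/T, transversion).
Of the 6 differences, 2 transitions and 4 transversions over 24 sites: P = 2/24 = 0.083333, Q = 4/24 = 0.166667.
d = −0.5·ln(0.666667) − 0.25·ln(0.666666) = −0.5·(-0.405465) − 0.25·(-0.405466) = 0.3041.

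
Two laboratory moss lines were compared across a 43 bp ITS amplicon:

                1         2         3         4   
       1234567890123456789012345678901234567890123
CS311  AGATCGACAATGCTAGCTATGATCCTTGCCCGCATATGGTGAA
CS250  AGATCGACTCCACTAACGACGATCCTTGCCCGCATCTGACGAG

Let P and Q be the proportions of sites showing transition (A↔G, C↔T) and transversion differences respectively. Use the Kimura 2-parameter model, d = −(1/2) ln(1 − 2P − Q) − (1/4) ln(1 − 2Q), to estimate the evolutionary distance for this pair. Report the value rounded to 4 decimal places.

Mismatches occur at site 9 (A→T, transversion), site 10 (A→C, transversion), site 11 (T→C, transition), site 12 (G→A, transition), site 16 (G→A, transition), site 18 (T→G, transversion), site 20 (T→C, transition), site 36 (A→C, transversion), site 39 (G→A, transition), site 40 (T→C, transition), site 43 (A→G, transition).
Of the 11 differences, 7 transitions and 4 transversions over 43 sites: P = 7/43 = 0.162791, Q = 4/43 = 0.093023.
d = −0.5·ln(0.581395) − 0.25·ln(0.813954) = −0.5·(-0.542325) − 0.25·(-0.205851) = 0.3226.

0.3226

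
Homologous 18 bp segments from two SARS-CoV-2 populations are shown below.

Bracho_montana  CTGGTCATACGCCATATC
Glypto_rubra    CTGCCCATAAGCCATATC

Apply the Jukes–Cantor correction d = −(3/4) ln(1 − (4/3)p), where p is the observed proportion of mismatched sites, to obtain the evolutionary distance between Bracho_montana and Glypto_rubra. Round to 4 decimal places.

The sequences differ at positions 4 (G/C), 5 (T/C), 10 (C/A).
p = 3/18 = 0.166667.
d = −0.75 · ln(1 − (4/3)·0.166667) = −0.75 · ln(0.777777) = −0.75 · (-0.251315) = 0.1885.

0.1885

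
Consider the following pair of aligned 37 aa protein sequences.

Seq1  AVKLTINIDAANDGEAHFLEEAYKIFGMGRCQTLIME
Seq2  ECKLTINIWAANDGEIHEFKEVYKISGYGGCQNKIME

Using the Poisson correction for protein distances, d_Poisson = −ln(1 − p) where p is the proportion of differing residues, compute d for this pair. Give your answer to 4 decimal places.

Differing sites — 1:A/E; 2:V/C; 9:D/W; 16:A/I; 18:F/E; 19:L/F; 20:E/K; 22:A/V; 26:F/S; 28:M/Y; 30:R/G; 33:T/N; 34:L/K.
p = 13/37 = 0.351351.
d = −ln(1 − 0.351351) = −ln(0.648649) = 0.4329.

0.4329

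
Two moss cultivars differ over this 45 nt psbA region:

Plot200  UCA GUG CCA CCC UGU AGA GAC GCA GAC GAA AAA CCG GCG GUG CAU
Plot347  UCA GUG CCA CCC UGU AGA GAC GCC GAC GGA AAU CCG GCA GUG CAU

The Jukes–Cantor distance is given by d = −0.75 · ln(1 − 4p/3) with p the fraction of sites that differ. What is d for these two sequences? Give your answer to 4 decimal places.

Differing sites — 24:A/C; 29:A/G; 33:A/U; 39:G/A.
p = 4/45 = 0.088889.
d = −0.75 · ln(1 − (4/3)·0.088889) = −0.75 · ln(0.881481) = −0.75 · (-0.126152) = 0.0946.

0.0946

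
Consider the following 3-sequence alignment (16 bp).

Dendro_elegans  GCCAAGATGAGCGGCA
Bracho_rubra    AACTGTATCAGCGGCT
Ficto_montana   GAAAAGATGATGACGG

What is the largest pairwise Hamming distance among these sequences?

Pairwise Hamming distances:
  Dendro_elegans vs Bracho_rubra: 7
  Dendro_elegans vs Ficto_montana: 8
  Bracho_rubra vs Ficto_montana: 12
The largest is 12, between Bracho_rubra and Ficto_montana.

12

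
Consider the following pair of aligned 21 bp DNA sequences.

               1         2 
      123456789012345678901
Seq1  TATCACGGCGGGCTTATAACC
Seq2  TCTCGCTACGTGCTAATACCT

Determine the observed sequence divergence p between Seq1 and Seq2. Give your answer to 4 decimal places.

0.3810

Differing sites — 2:A/C; 5:A/G; 7:G/T; 8:G/A; 11:G/T; 15:T/A; 19:A/C; 21:C/T.
There are 8 differences over 21 sites, so p = 8/21 = 0.3810.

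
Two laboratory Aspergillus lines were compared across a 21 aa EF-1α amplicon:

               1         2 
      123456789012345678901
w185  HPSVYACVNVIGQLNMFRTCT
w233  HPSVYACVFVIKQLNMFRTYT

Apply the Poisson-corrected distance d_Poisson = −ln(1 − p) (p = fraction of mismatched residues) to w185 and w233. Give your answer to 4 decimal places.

Mismatches occur at site 9 (N/F), site 12 (G/K), site 20 (C/Y).
p = 3/21 = 0.142857.
d = −ln(1 − 0.142857) = −ln(0.857143) = 0.1542.

0.1542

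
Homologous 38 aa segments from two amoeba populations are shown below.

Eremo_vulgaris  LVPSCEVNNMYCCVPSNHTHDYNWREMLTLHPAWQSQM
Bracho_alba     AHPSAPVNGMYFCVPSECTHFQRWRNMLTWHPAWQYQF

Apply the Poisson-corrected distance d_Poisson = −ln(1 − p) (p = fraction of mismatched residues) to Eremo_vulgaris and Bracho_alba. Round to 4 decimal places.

0.5021

Mismatches occur at site 1 (L→A), site 2 (V→H), site 5 (C→A), site 6 (E→P), site 9 (N→G), site 12 (C→F), site 17 (N→E), site 18 (H→C), site 21 (D→F), site 22 (Y→Q), site 23 (N→R), site 26 (E→N), site 30 (L→W), site 36 (S→Y), site 38 (M→F).
p = 15/38 = 0.394737.
d = −ln(1 − 0.394737) = −ln(0.605263) = 0.5021.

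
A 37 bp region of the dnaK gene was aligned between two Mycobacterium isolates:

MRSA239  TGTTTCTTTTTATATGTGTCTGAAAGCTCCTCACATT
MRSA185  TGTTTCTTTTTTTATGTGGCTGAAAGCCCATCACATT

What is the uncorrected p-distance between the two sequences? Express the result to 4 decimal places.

Mismatches occur at site 12 (A→T), site 19 (T→G), site 28 (T→C), site 30 (C→A).
There are 4 differences over 37 sites, so p = 4/37 = 0.1081.

0.1081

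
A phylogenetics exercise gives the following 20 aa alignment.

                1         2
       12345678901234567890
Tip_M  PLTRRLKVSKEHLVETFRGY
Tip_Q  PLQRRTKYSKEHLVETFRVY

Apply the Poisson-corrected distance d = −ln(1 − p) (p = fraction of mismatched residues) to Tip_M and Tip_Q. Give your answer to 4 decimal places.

0.2231

Differing sites — 3:T/Q; 6:L/T; 8:V/Y; 19:G/V.
p = 4/20 = 0.200000.
d = −ln(1 − 0.200000) = −ln(0.800000) = 0.2231.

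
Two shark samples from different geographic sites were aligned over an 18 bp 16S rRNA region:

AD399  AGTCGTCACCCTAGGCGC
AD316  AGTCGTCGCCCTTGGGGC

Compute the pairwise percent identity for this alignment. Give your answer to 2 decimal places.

Differing sites — 8:A/G; 13:A/T; 16:C/G.
15 of the 18 sites match, so the percent identity is 15/18 × 100 = 83.33%.

83.33%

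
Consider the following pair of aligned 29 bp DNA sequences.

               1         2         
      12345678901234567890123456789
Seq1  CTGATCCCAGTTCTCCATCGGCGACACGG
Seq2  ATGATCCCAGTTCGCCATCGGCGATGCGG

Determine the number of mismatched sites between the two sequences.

4

Mismatches occur at site 1 (C↔A), site 14 (T↔G), site 25 (C↔T), site 26 (A↔G).
That gives 4 mismatches out of 29 aligned sites, so the Hamming distance is 4.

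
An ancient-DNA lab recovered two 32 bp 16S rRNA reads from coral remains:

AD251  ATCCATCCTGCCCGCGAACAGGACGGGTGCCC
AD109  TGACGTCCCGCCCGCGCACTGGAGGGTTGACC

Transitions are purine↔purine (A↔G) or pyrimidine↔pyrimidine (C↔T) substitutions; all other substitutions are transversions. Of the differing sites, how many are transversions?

Mismatches occur at site 1 (A→T, transversion), site 2 (T→G, transversion), site 3 (C→A, transversion), site 5 (A→G, transition), site 9 (T→C, transition), site 17 (A→C, transversion), site 20 (A→T, transversion), site 24 (C→G, transversion), site 27 (G→T, transversion), site 30 (C→A, transversion).
Of the 10 differences, 2 transitions and 8 transversions, so the answer is 8.

8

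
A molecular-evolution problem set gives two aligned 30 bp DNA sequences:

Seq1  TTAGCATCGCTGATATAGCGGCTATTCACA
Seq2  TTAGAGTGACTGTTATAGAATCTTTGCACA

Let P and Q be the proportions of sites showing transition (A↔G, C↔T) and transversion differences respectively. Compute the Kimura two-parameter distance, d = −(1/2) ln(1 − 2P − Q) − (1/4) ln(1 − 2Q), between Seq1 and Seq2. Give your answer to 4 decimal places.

Differing sites — 5:C/A (Tv); 6:A/G (Ti); 8:C/G (Tv); 9:G/A (Ti); 13:A/T (Tv); 19:C/A (Tv); 20:G/A (Ti); 21:G/T (Tv); 24:A/T (Tv); 26:T/G (Tv).
Of the 10 differences, 3 transitions and 7 transversions over 30 sites: P = 3/30 = 0.100000, Q = 7/30 = 0.233333.
d = −0.5·ln(0.566667) − 0.25·ln(0.533334) = −0.5·(-0.567983) − 0.25·(-0.628607) = 0.4411.

0.4411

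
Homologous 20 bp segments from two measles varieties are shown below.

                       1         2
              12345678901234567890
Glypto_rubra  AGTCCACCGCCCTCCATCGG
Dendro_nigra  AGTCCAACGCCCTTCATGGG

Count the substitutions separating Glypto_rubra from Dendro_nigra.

3

Differing sites — 7:C/A; 14:C/T; 18:C/G.
That gives 3 mismatches out of 20 aligned sites, so the Hamming distance is 3.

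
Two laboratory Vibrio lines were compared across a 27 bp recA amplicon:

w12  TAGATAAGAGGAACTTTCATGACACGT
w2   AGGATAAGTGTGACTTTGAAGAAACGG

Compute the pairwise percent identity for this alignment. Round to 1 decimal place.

The sequences differ at positions 1 (T/A), 2 (A/G), 9 (A/T), 11 (G/T), 12 (A/G), 18 (C/G), 20 (T/A), 23 (C/A), 27 (T/G).
18 of the 27 sites match, so the percent identity is 18/27 × 100 = 66.7%.

66.7%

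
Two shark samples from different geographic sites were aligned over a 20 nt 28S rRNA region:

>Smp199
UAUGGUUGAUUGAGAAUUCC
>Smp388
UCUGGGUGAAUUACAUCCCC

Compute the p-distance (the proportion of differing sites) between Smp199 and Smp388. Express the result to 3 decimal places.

Mismatches occur at site 2 (A/C), site 6 (U/G), site 10 (U/A), site 12 (G/U), site 14 (G/C), site 16 (A/U), site 17 (U/C), site 18 (U/C).
There are 8 differences over 20 sites, so p = 8/20 = 0.400.

0.400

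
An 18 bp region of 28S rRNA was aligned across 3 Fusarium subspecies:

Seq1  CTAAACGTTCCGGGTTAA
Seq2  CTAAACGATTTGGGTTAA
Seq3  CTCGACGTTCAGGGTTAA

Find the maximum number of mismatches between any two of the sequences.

5

Pairwise Hamming distances:
  Seq1 vs Seq2: 3
  Seq1 vs Seq3: 3
  Seq2 vs Seq3: 5
The largest is 5, between Seq2 and Seq3.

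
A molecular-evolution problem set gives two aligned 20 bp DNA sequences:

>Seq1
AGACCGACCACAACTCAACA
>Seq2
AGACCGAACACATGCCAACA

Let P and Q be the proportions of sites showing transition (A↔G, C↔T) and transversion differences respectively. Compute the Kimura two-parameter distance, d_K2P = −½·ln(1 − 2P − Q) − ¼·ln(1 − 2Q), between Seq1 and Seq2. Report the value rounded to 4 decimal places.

Differing sites — 8:C/A (Tv); 13:A/T (Tv); 14:C/G (Tv); 15:T/C (Ti).
Of the 4 differences, 1 transition and 3 transversions over 20 sites: P = 1/20 = 0.050000, Q = 3/20 = 0.150000.
d = −0.5·ln(0.750000) − 0.25·ln(0.700000) = −0.5·(-0.287682) − 0.25·(-0.356675) = 0.2330.

0.2330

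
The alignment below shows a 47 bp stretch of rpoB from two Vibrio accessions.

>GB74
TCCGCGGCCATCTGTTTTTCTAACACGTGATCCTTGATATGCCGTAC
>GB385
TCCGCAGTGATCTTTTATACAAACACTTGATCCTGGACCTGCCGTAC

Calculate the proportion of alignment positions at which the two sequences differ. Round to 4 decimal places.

Mismatches occur at site 6 (G/A), site 8 (C/T), site 9 (C/G), site 14 (G/T), site 17 (T/A), site 19 (T/A), site 21 (T/A), site 27 (G/T), site 35 (T/G), site 38 (T/C), site 39 (A/C).
There are 11 differences over 47 sites, so p = 11/47 = 0.2340.

0.2340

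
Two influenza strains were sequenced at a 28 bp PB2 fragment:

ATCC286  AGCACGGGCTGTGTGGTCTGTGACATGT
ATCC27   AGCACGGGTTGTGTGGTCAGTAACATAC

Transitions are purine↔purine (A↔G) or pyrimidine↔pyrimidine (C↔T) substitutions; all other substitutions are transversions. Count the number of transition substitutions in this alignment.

4

The sequences differ at positions 9 (C/T, transition), 19 (T/A, transversion), 22 (G/A, transition), 27 (G/A, transition), 28 (T/C, transition).
Of the 5 differences, 4 transitions and 1 transversion, so the answer is 4.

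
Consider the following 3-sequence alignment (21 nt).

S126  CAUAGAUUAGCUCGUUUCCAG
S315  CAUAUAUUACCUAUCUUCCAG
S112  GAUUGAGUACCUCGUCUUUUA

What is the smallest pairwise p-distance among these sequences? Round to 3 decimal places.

0.238

Pairwise Hamming distances:
  S126 vs S315: 5
  S126 vs S112: 9
  S315 vs S112: 12
The smallest is 5 mismatches, between S126 and S315; p = 5/21 = 0.238.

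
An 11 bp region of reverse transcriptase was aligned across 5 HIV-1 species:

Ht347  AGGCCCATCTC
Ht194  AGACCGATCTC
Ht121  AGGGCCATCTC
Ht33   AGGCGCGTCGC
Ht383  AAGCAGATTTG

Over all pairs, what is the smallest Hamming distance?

1

Pairwise Hamming distances:
  Ht347 vs Ht194: 2
  Ht347 vs Ht121: 1
  Ht347 vs Ht33: 3
  Ht347 vs Ht383: 5
  Ht194 vs Ht121: 3
  Ht194 vs Ht33: 5
  Ht194 vs Ht383: 5
  Ht121 vs Ht33: 4
  Ht121 vs Ht383: 6
  Ht33 vs Ht383: 7
The smallest is 1, between Ht347 and Ht121.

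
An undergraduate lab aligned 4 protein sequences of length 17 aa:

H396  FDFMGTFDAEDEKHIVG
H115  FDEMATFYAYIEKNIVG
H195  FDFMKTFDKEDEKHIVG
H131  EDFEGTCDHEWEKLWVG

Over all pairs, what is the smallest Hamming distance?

2

Pairwise Hamming distances:
  H396 vs H115: 6
  H396 vs H195: 2
  H396 vs H131: 7
  H115 vs H195: 7
  H115 vs H131: 11
  H195 vs H131: 8
The smallest is 2, between H396 and H195.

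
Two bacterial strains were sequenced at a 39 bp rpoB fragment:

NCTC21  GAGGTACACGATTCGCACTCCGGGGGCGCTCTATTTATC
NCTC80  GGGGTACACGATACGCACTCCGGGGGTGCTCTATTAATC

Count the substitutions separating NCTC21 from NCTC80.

4

Mismatches occur at site 2 (A↔G), site 13 (T↔A), site 27 (C↔T), site 36 (T↔A).
That gives 4 mismatches out of 39 aligned sites, so the Hamming distance is 4.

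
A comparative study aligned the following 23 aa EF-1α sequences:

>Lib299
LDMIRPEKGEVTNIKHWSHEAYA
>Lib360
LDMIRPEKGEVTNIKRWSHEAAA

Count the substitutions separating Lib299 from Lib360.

The sequences differ at positions 16 (H/R), 22 (Y/A).
That gives 2 mismatches out of 23 aligned sites, so the Hamming distance is 2.

2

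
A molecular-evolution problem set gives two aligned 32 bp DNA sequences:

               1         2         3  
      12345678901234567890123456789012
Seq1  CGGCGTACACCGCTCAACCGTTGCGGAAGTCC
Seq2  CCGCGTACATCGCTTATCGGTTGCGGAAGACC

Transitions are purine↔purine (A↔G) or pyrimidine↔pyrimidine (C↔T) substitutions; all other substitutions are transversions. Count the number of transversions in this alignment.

Differing sites — 2:G/C (Tv); 10:C/T (Ti); 15:C/T (Ti); 17:A/T (Tv); 19:C/G (Tv); 30:T/A (Tv).
Of the 6 differences, 2 transitions and 4 transversions, so the answer is 4.

4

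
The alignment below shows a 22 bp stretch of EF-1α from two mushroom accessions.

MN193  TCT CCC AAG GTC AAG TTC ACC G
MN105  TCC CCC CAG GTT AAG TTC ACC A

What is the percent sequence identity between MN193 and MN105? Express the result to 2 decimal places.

The sequences differ at positions 3 (T/C), 7 (A/C), 12 (C/T), 22 (G/A).
18 of the 22 sites match, so the percent identity is 18/22 × 100 = 81.82%.

81.82%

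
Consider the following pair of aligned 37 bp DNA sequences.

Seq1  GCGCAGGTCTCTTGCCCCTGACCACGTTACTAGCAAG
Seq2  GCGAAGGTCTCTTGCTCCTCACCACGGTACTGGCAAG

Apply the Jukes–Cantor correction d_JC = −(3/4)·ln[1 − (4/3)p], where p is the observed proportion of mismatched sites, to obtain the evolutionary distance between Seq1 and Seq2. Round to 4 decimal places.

0.1490

Mismatches occur at site 4 (C→A), site 16 (C→T), site 20 (G→C), site 27 (T→G), site 32 (A→G).
p = 5/37 = 0.135135.
d = −0.75 · ln(1 − (4/3)·0.135135) = −0.75 · ln(0.819820) = −0.75 · (-0.198670) = 0.1490.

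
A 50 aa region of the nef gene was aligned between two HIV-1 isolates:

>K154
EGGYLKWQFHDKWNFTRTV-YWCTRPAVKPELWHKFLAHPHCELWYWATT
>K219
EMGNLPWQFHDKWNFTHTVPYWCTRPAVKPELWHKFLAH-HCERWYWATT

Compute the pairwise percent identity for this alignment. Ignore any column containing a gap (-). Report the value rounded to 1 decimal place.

Excluding the 2 gap columns leaves 48 comparable sites.
Mismatches occur at site 2 (G/M), site 4 (Y/N), site 6 (K/P), site 17 (R/H), site 44 (L/R).
43 of the 48 comparable sites match, so the percent identity is 43/48 × 100 = 89.6%.

89.6%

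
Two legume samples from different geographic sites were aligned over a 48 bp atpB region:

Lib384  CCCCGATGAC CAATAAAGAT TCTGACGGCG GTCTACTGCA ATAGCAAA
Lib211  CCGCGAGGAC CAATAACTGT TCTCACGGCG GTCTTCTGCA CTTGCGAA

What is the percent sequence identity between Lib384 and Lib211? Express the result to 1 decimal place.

79.2%

The sequences differ at positions 3 (C/G), 7 (T/G), 17 (A/C), 18 (G/T), 19 (A/G), 24 (G/C), 35 (A/T), 41 (A/C), 43 (A/T), 46 (A/G).
38 of the 48 sites match, so the percent identity is 38/48 × 100 = 79.2%.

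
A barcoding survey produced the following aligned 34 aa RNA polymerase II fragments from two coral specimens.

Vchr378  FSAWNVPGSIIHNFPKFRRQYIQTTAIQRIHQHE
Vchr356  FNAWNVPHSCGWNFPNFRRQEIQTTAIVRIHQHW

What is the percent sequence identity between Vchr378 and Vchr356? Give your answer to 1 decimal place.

73.5%

The sequences differ at positions 2 (S/N), 8 (G/H), 10 (I/C), 11 (I/G), 12 (H/W), 16 (K/N), 21 (Y/E), 28 (Q/V), 34 (E/W).
25 of the 34 sites match, so the percent identity is 25/34 × 100 = 73.5%.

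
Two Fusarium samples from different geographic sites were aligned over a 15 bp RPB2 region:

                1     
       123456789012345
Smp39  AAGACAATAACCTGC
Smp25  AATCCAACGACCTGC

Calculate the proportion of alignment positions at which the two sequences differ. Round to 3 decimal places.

0.267

The sequences differ at positions 3 (G/T), 4 (A/C), 8 (T/C), 9 (A/G).
There are 4 differences over 15 sites, so p = 4/15 = 0.267.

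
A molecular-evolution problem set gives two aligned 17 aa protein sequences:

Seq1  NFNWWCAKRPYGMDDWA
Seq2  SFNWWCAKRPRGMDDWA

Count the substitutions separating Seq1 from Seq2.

Differing sites — 1:N/S; 11:Y/R.
That gives 2 mismatches out of 17 aligned sites, so the Hamming distance is 2.

2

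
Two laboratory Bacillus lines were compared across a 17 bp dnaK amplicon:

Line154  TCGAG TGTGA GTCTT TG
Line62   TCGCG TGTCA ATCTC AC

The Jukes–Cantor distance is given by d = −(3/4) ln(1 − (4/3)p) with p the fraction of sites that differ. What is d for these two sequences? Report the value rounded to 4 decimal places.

0.4770

The sequences differ at positions 4 (A/C), 9 (G/C), 11 (G/A), 15 (T/C), 16 (T/A), 17 (G/C).
p = 6/17 = 0.352941.
d = −0.75 · ln(1 − (4/3)·0.352941) = −0.75 · ln(0.529412) = −0.75 · (-0.635988) = 0.4770.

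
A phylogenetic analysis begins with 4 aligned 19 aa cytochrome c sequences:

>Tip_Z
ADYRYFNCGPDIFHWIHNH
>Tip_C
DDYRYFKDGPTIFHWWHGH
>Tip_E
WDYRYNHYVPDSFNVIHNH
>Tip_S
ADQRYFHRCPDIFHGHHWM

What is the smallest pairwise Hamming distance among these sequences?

6

Pairwise Hamming distances:
  Tip_Z vs Tip_C: 6
  Tip_Z vs Tip_E: 8
  Tip_Z vs Tip_S: 8
  Tip_C vs Tip_E: 11
  Tip_C vs Tip_S: 10
  Tip_E vs Tip_S: 11
The smallest is 6, between Tip_Z and Tip_C.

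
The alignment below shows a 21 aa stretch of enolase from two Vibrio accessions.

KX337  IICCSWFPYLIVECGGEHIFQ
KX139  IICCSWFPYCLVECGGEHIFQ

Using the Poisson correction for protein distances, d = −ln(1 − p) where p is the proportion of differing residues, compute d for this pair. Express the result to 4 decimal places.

0.1001

Mismatches occur at site 10 (L/C), site 11 (I/L).
p = 2/21 = 0.095238.
d = −ln(1 − 0.095238) = −ln(0.904762) = 0.1001.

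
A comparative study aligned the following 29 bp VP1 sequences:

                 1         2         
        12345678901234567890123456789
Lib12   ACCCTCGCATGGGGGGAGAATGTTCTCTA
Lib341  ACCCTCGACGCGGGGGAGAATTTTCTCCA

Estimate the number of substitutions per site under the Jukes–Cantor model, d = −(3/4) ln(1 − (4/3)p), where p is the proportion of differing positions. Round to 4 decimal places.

Mismatches occur at site 8 (C↔A), site 9 (A↔C), site 10 (T↔G), site 11 (G↔C), site 22 (G↔T), site 28 (T↔C).
p = 6/29 = 0.206897.
d = −0.75 · ln(1 − (4/3)·0.206897) = −0.75 · ln(0.724137) = −0.75 · (-0.322775) = 0.2421.

0.2421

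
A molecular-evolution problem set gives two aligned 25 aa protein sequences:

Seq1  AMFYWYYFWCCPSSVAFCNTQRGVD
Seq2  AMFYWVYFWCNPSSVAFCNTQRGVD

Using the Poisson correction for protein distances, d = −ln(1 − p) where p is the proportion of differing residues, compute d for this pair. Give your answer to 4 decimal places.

The sequences differ at positions 6 (Y/V), 11 (C/N).
p = 2/25 = 0.080000.
d = −ln(1 − 0.080000) = −ln(0.920000) = 0.0834.

0.0834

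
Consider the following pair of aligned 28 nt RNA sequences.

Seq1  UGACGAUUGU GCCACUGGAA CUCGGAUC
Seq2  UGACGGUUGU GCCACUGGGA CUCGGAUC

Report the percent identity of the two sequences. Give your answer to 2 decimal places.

The sequences differ at positions 6 (A/G), 19 (A/G).
26 of the 28 sites match, so the percent identity is 26/28 × 100 = 92.86%.

92.86%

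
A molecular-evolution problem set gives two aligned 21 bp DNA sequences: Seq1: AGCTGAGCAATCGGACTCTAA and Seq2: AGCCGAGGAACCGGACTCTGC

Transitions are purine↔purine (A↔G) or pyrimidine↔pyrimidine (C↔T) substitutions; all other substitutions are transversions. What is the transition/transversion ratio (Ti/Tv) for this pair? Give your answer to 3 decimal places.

1.500

Mismatches occur at site 4 (T→C, transition), site 8 (C→G, transversion), site 11 (T→C, transition), site 20 (A→G, transition), site 21 (A→C, transversion).
Of the 5 differences, 3 transitions and 2 transversions, so Ti/Tv = 3/2 = 1.500.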